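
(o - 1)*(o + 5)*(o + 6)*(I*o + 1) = I*o^4 + o^3 + 10*I*o^3 + 10*o^2 + 19*I*o^2 + 19*o - 30*I*o - 30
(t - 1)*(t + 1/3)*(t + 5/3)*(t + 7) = t^4 + 8*t^3 + 50*t^2/9 - 32*t/3 - 35/9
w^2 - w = w*(w - 1)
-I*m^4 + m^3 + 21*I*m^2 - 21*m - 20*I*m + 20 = (m - 4)*(m + 5)*(m + I)*(-I*m + I)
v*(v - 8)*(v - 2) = v^3 - 10*v^2 + 16*v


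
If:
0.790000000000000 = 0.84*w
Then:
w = 0.94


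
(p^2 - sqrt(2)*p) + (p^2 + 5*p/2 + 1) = 2*p^2 - sqrt(2)*p + 5*p/2 + 1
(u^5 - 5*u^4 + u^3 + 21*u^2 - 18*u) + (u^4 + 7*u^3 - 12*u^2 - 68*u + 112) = u^5 - 4*u^4 + 8*u^3 + 9*u^2 - 86*u + 112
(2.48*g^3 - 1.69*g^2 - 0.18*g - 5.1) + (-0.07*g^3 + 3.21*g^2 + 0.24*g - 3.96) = 2.41*g^3 + 1.52*g^2 + 0.06*g - 9.06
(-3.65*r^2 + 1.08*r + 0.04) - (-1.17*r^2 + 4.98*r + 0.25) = -2.48*r^2 - 3.9*r - 0.21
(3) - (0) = 3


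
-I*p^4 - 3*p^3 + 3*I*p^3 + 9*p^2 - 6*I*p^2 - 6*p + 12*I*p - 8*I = (p - 2)*(p - 1)*(p - 4*I)*(-I*p + 1)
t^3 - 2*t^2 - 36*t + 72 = (t - 6)*(t - 2)*(t + 6)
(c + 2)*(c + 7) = c^2 + 9*c + 14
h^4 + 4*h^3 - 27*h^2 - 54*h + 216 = (h - 3)^2*(h + 4)*(h + 6)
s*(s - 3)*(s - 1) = s^3 - 4*s^2 + 3*s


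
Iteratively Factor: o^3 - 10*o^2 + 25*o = (o - 5)*(o^2 - 5*o) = (o - 5)^2*(o)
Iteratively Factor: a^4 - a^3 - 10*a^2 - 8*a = (a + 1)*(a^3 - 2*a^2 - 8*a) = a*(a + 1)*(a^2 - 2*a - 8) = a*(a + 1)*(a + 2)*(a - 4)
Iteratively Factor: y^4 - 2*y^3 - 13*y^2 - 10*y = (y - 5)*(y^3 + 3*y^2 + 2*y) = (y - 5)*(y + 2)*(y^2 + y) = (y - 5)*(y + 1)*(y + 2)*(y)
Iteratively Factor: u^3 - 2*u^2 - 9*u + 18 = (u + 3)*(u^2 - 5*u + 6) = (u - 2)*(u + 3)*(u - 3)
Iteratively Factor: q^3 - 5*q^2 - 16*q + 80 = (q - 4)*(q^2 - q - 20) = (q - 5)*(q - 4)*(q + 4)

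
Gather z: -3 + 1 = -2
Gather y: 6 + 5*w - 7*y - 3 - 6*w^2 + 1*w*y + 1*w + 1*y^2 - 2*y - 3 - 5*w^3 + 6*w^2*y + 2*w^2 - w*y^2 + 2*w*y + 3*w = -5*w^3 - 4*w^2 + 9*w + y^2*(1 - w) + y*(6*w^2 + 3*w - 9)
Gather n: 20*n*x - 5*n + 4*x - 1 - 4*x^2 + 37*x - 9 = n*(20*x - 5) - 4*x^2 + 41*x - 10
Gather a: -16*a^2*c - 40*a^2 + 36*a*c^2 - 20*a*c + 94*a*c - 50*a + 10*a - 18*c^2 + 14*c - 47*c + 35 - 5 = a^2*(-16*c - 40) + a*(36*c^2 + 74*c - 40) - 18*c^2 - 33*c + 30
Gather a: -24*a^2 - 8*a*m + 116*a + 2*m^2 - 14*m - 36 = -24*a^2 + a*(116 - 8*m) + 2*m^2 - 14*m - 36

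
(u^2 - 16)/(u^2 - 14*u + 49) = (u^2 - 16)/(u^2 - 14*u + 49)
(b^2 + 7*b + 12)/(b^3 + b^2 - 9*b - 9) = (b + 4)/(b^2 - 2*b - 3)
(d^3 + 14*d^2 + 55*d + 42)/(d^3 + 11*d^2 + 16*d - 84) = (d + 1)/(d - 2)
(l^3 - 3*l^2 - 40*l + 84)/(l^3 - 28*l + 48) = (l - 7)/(l - 4)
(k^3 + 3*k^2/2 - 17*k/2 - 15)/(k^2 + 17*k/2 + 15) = (k^2 - k - 6)/(k + 6)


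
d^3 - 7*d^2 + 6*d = d*(d - 6)*(d - 1)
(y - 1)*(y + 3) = y^2 + 2*y - 3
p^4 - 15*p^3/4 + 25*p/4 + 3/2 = (p - 3)*(p - 2)*(p + 1/4)*(p + 1)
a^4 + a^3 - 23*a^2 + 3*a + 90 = (a - 3)^2*(a + 2)*(a + 5)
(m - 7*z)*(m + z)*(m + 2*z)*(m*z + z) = m^4*z - 4*m^3*z^2 + m^3*z - 19*m^2*z^3 - 4*m^2*z^2 - 14*m*z^4 - 19*m*z^3 - 14*z^4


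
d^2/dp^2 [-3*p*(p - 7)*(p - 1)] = 48 - 18*p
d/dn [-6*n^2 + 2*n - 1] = 2 - 12*n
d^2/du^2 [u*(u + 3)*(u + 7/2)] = 6*u + 13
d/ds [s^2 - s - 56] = 2*s - 1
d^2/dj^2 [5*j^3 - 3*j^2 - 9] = 30*j - 6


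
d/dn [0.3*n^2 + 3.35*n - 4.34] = 0.6*n + 3.35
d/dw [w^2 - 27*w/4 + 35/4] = 2*w - 27/4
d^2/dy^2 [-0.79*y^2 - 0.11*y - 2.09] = -1.58000000000000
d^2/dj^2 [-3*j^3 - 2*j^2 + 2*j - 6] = -18*j - 4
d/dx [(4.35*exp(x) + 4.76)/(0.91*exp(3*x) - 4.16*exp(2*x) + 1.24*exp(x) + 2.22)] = (-7.917*exp(3*x) + 5.1012*exp(2*x) + 39.6032*exp(x) + 3.7546)*exp(x)/(0.8281*exp(6*x) - 7.5712*exp(5*x) + 19.5624*exp(4*x) - 6.2764*exp(3*x) - 16.9328*exp(2*x) + 5.5056*exp(x) + 4.9284)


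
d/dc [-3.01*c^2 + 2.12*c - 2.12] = 2.12 - 6.02*c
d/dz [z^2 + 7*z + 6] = 2*z + 7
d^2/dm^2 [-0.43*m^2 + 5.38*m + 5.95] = -0.860000000000000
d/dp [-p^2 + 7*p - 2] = 7 - 2*p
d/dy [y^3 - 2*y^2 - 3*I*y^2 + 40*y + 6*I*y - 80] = 3*y^2 - 4*y - 6*I*y + 40 + 6*I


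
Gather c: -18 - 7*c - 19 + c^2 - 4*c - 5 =c^2 - 11*c - 42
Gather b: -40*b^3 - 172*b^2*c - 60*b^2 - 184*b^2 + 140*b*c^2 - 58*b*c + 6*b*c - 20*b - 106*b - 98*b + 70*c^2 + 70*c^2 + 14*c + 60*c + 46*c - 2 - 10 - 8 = -40*b^3 + b^2*(-172*c - 244) + b*(140*c^2 - 52*c - 224) + 140*c^2 + 120*c - 20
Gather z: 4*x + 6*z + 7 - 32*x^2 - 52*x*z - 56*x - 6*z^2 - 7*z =-32*x^2 - 52*x - 6*z^2 + z*(-52*x - 1) + 7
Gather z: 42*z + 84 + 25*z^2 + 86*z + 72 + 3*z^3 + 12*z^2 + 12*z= 3*z^3 + 37*z^2 + 140*z + 156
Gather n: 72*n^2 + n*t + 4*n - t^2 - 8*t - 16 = 72*n^2 + n*(t + 4) - t^2 - 8*t - 16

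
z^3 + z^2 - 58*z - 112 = (z - 8)*(z + 2)*(z + 7)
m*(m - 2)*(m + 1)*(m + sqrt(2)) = m^4 - m^3 + sqrt(2)*m^3 - 2*m^2 - sqrt(2)*m^2 - 2*sqrt(2)*m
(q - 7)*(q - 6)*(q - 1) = q^3 - 14*q^2 + 55*q - 42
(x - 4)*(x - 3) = x^2 - 7*x + 12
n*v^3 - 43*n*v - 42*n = (v - 7)*(v + 6)*(n*v + n)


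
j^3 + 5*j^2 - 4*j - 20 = (j - 2)*(j + 2)*(j + 5)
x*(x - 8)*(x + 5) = x^3 - 3*x^2 - 40*x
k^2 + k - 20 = (k - 4)*(k + 5)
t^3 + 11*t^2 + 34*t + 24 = (t + 1)*(t + 4)*(t + 6)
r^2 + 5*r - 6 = (r - 1)*(r + 6)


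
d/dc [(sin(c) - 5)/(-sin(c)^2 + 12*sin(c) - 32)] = (sin(c)^2 - 10*sin(c) + 28)*cos(c)/(sin(c)^2 - 12*sin(c) + 32)^2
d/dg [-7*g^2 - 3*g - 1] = -14*g - 3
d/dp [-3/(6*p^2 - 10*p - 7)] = 6*(6*p - 5)/(-6*p^2 + 10*p + 7)^2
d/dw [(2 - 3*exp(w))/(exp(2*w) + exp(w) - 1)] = (3*exp(2*w) - 4*exp(w) + 1)*exp(w)/(exp(4*w) + 2*exp(3*w) - exp(2*w) - 2*exp(w) + 1)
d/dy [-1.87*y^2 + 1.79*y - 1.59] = 1.79 - 3.74*y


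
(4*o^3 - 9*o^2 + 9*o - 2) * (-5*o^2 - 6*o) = -20*o^5 + 21*o^4 + 9*o^3 - 44*o^2 + 12*o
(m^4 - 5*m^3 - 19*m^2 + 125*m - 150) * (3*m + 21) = 3*m^5 + 6*m^4 - 162*m^3 - 24*m^2 + 2175*m - 3150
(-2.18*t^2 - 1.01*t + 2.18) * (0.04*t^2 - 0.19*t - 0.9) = -0.0872*t^4 + 0.3738*t^3 + 2.2411*t^2 + 0.4948*t - 1.962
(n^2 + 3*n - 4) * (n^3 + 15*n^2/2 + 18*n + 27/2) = n^5 + 21*n^4/2 + 73*n^3/2 + 75*n^2/2 - 63*n/2 - 54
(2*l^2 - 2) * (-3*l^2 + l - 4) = -6*l^4 + 2*l^3 - 2*l^2 - 2*l + 8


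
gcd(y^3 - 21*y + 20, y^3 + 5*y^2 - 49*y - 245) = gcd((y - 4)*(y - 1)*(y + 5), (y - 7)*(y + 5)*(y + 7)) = y + 5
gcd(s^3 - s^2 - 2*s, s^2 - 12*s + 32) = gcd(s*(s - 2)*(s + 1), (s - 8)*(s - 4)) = 1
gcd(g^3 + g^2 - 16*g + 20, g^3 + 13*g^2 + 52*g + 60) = g + 5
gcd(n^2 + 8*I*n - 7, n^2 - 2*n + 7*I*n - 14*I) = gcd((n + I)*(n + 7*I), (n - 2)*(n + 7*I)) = n + 7*I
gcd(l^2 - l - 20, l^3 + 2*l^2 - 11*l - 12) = l + 4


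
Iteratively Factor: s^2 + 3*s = (s)*(s + 3)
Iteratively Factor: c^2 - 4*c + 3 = (c - 3)*(c - 1)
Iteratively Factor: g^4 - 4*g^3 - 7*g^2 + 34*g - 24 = (g - 2)*(g^3 - 2*g^2 - 11*g + 12) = (g - 2)*(g + 3)*(g^2 - 5*g + 4) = (g - 2)*(g - 1)*(g + 3)*(g - 4)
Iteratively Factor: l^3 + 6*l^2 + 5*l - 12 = (l + 4)*(l^2 + 2*l - 3) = (l + 3)*(l + 4)*(l - 1)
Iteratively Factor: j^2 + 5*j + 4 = (j + 1)*(j + 4)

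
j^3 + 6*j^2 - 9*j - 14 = (j - 2)*(j + 1)*(j + 7)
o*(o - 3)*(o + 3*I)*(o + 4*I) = o^4 - 3*o^3 + 7*I*o^3 - 12*o^2 - 21*I*o^2 + 36*o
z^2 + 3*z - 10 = (z - 2)*(z + 5)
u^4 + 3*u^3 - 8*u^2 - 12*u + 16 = (u - 2)*(u - 1)*(u + 2)*(u + 4)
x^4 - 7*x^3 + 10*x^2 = x^2*(x - 5)*(x - 2)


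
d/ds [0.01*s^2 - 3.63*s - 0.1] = 0.02*s - 3.63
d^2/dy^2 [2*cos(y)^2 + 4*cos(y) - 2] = -4*cos(y) - 4*cos(2*y)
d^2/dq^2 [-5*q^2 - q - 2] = -10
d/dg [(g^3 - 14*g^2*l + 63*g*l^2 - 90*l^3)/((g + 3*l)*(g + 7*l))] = (g^4 + 20*g^3*l - 140*g^2*l^2 - 408*g*l^3 + 2223*l^4)/(g^4 + 20*g^3*l + 142*g^2*l^2 + 420*g*l^3 + 441*l^4)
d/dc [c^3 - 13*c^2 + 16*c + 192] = 3*c^2 - 26*c + 16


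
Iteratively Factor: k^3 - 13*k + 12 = (k - 1)*(k^2 + k - 12) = (k - 3)*(k - 1)*(k + 4)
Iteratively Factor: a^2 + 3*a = (a)*(a + 3)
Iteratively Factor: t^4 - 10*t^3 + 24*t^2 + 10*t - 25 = (t - 5)*(t^3 - 5*t^2 - t + 5) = (t - 5)*(t + 1)*(t^2 - 6*t + 5) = (t - 5)*(t - 1)*(t + 1)*(t - 5)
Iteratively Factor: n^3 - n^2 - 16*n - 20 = (n + 2)*(n^2 - 3*n - 10) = (n + 2)^2*(n - 5)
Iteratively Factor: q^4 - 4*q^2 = (q)*(q^3 - 4*q) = q*(q - 2)*(q^2 + 2*q) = q*(q - 2)*(q + 2)*(q)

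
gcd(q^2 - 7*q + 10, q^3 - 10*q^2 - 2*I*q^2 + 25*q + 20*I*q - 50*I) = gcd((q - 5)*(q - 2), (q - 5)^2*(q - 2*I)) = q - 5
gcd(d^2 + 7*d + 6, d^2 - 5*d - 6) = d + 1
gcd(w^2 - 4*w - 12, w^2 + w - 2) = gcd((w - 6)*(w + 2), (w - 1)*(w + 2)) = w + 2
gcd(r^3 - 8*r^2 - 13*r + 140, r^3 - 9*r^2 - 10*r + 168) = r^2 - 3*r - 28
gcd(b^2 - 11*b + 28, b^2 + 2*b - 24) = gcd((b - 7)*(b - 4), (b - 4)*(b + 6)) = b - 4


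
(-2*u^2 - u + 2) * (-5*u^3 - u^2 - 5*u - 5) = 10*u^5 + 7*u^4 + u^3 + 13*u^2 - 5*u - 10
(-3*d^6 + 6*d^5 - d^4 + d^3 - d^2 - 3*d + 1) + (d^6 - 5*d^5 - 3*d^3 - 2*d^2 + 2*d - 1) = -2*d^6 + d^5 - d^4 - 2*d^3 - 3*d^2 - d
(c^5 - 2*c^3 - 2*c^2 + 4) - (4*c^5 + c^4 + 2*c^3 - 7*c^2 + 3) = -3*c^5 - c^4 - 4*c^3 + 5*c^2 + 1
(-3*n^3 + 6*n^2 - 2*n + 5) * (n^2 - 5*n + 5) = -3*n^5 + 21*n^4 - 47*n^3 + 45*n^2 - 35*n + 25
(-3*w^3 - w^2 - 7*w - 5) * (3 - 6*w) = 18*w^4 - 3*w^3 + 39*w^2 + 9*w - 15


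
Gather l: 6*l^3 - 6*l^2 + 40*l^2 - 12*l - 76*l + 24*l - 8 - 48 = 6*l^3 + 34*l^2 - 64*l - 56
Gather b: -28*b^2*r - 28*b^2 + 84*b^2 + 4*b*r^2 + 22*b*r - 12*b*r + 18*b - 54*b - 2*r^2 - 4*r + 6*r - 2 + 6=b^2*(56 - 28*r) + b*(4*r^2 + 10*r - 36) - 2*r^2 + 2*r + 4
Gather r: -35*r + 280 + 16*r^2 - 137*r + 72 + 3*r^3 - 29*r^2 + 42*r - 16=3*r^3 - 13*r^2 - 130*r + 336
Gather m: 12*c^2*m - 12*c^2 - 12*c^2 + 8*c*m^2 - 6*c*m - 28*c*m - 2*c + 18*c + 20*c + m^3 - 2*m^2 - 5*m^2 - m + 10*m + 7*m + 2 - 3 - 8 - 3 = -24*c^2 + 36*c + m^3 + m^2*(8*c - 7) + m*(12*c^2 - 34*c + 16) - 12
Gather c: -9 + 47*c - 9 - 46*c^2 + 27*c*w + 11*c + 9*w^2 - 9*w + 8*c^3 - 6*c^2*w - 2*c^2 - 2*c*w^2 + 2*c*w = 8*c^3 + c^2*(-6*w - 48) + c*(-2*w^2 + 29*w + 58) + 9*w^2 - 9*w - 18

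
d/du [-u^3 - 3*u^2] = 3*u*(-u - 2)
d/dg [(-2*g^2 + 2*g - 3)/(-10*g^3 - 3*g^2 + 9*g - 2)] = (-20*g^4 + 40*g^3 - 102*g^2 - 10*g + 23)/(100*g^6 + 60*g^5 - 171*g^4 - 14*g^3 + 93*g^2 - 36*g + 4)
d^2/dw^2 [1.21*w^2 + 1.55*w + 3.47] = 2.42000000000000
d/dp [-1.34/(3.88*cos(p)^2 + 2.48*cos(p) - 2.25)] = -(10.3984*cos(p) + 3.3232)*sin(p)/(3.88*cos(p)^2 + 2.48*cos(p) - 2.25)^2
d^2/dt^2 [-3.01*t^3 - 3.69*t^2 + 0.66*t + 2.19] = -18.06*t - 7.38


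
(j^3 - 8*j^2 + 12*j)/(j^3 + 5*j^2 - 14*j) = (j - 6)/(j + 7)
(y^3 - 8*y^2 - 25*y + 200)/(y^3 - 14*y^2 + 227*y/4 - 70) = 4*(y^2 - 25)/(4*y^2 - 24*y + 35)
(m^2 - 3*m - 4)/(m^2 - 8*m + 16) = (m + 1)/(m - 4)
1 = 1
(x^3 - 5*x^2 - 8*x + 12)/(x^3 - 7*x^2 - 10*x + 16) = (x - 6)/(x - 8)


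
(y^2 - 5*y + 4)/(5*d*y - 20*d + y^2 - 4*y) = (y - 1)/(5*d + y)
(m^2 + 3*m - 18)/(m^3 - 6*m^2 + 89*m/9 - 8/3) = 9*(m + 6)/(9*m^2 - 27*m + 8)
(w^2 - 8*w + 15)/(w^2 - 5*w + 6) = (w - 5)/(w - 2)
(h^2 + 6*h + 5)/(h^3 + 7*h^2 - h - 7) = (h + 5)/(h^2 + 6*h - 7)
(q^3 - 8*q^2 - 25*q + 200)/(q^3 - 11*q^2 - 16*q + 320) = (q - 5)/(q - 8)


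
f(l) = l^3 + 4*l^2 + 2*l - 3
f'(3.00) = 53.00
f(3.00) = 66.00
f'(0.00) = 2.00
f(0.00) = -3.00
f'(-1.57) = -3.17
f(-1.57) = -0.15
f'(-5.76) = 55.45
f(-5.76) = -72.91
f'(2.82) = 48.42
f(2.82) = 56.88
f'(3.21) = 58.59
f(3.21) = 77.71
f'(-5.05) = 38.11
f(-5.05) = -39.88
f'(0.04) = 2.32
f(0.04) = -2.91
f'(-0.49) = -1.20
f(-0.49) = -3.14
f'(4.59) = 101.92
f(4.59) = 187.15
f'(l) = 3*l^2 + 8*l + 2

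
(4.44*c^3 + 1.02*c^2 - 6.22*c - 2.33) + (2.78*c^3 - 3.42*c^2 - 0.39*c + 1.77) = 7.22*c^3 - 2.4*c^2 - 6.61*c - 0.56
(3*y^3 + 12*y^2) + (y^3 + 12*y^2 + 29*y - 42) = 4*y^3 + 24*y^2 + 29*y - 42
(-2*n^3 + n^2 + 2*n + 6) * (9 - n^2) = 2*n^5 - n^4 - 20*n^3 + 3*n^2 + 18*n + 54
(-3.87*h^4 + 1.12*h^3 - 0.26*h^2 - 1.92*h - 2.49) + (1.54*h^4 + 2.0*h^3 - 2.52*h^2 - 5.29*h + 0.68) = -2.33*h^4 + 3.12*h^3 - 2.78*h^2 - 7.21*h - 1.81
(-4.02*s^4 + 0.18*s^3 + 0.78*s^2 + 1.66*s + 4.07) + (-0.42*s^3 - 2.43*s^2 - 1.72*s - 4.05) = -4.02*s^4 - 0.24*s^3 - 1.65*s^2 - 0.0600000000000001*s + 0.0200000000000005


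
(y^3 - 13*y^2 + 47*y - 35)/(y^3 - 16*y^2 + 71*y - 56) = (y - 5)/(y - 8)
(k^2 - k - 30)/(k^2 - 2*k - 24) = (k + 5)/(k + 4)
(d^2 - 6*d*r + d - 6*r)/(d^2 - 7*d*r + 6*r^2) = (-d - 1)/(-d + r)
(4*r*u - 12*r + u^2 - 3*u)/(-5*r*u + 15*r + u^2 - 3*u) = (-4*r - u)/(5*r - u)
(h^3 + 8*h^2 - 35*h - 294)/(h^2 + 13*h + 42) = (h^2 + h - 42)/(h + 6)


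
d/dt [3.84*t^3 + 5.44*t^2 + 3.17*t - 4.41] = 11.52*t^2 + 10.88*t + 3.17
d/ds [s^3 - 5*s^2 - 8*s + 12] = 3*s^2 - 10*s - 8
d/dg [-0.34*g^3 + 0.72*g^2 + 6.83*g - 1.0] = -1.02*g^2 + 1.44*g + 6.83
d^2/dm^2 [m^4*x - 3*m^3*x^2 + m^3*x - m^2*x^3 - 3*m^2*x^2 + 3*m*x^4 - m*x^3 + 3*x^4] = 2*x*(6*m^2 - 9*m*x + 3*m - x^2 - 3*x)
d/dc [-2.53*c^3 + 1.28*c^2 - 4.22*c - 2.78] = -7.59*c^2 + 2.56*c - 4.22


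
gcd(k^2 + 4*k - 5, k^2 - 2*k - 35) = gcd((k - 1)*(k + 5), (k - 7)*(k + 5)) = k + 5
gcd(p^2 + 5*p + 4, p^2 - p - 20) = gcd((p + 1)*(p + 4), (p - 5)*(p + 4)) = p + 4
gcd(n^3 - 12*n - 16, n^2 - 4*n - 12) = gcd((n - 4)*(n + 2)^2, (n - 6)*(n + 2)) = n + 2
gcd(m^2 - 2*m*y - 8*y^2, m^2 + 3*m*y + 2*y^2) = m + 2*y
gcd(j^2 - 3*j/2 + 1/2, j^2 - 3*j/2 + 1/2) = j^2 - 3*j/2 + 1/2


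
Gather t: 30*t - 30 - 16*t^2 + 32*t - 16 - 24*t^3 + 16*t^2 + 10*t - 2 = -24*t^3 + 72*t - 48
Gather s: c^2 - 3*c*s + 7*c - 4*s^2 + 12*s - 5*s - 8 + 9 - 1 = c^2 + 7*c - 4*s^2 + s*(7 - 3*c)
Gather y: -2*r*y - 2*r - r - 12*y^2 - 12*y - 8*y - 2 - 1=-3*r - 12*y^2 + y*(-2*r - 20) - 3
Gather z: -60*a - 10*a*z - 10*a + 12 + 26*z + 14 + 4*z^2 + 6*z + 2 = -70*a + 4*z^2 + z*(32 - 10*a) + 28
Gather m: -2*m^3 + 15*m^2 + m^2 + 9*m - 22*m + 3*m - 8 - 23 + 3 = -2*m^3 + 16*m^2 - 10*m - 28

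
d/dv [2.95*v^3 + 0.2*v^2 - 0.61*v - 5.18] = 8.85*v^2 + 0.4*v - 0.61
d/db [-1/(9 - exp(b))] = -exp(b)/(exp(b) - 9)^2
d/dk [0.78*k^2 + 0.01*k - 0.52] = 1.56*k + 0.01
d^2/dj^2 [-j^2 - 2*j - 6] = -2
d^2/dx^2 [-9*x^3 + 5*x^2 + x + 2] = 10 - 54*x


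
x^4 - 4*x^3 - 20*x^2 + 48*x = x*(x - 6)*(x - 2)*(x + 4)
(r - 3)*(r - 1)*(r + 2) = r^3 - 2*r^2 - 5*r + 6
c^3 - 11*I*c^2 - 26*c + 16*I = (c - 8*I)*(c - 2*I)*(c - I)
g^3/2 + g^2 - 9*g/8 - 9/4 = (g/2 + 1)*(g - 3/2)*(g + 3/2)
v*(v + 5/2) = v^2 + 5*v/2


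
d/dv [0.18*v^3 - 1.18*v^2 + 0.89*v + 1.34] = 0.54*v^2 - 2.36*v + 0.89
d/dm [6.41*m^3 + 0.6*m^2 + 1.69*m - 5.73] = 19.23*m^2 + 1.2*m + 1.69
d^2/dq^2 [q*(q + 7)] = 2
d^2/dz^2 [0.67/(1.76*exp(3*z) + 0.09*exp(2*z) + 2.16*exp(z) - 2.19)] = (0.67*(5.28*exp(2*z) + 0.18*exp(z) + 2.16)*(10.56*exp(2*z) + 0.36*exp(z) + 4.32)*exp(z) - (10.6128*exp(2*z) + 0.2412*exp(z) + 1.4472)*(1.76*exp(3*z) + 0.09*exp(2*z) + 2.16*exp(z) - 2.19))*exp(z)/(1.76*exp(3*z) + 0.09*exp(2*z) + 2.16*exp(z) - 2.19)^3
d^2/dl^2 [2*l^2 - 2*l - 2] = 4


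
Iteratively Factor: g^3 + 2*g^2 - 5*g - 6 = (g + 1)*(g^2 + g - 6) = (g + 1)*(g + 3)*(g - 2)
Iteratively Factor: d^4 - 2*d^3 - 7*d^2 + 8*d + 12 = (d - 2)*(d^3 - 7*d - 6) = (d - 3)*(d - 2)*(d^2 + 3*d + 2) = (d - 3)*(d - 2)*(d + 1)*(d + 2)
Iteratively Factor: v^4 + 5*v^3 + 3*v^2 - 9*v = (v + 3)*(v^3 + 2*v^2 - 3*v) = (v - 1)*(v + 3)*(v^2 + 3*v) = v*(v - 1)*(v + 3)*(v + 3)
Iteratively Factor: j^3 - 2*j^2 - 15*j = (j - 5)*(j^2 + 3*j) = (j - 5)*(j + 3)*(j)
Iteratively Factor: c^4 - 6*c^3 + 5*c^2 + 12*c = (c + 1)*(c^3 - 7*c^2 + 12*c) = (c - 3)*(c + 1)*(c^2 - 4*c) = c*(c - 3)*(c + 1)*(c - 4)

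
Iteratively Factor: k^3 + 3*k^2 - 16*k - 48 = (k + 4)*(k^2 - k - 12) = (k - 4)*(k + 4)*(k + 3)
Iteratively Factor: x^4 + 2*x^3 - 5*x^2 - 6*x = (x + 3)*(x^3 - x^2 - 2*x) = (x - 2)*(x + 3)*(x^2 + x) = (x - 2)*(x + 1)*(x + 3)*(x)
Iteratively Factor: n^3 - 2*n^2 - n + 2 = (n - 1)*(n^2 - n - 2) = (n - 1)*(n + 1)*(n - 2)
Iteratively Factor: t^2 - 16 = (t - 4)*(t + 4)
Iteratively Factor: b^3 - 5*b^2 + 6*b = (b - 2)*(b^2 - 3*b) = (b - 3)*(b - 2)*(b)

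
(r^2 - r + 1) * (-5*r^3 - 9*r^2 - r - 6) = -5*r^5 - 4*r^4 + 3*r^3 - 14*r^2 + 5*r - 6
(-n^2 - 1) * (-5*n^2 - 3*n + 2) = 5*n^4 + 3*n^3 + 3*n^2 + 3*n - 2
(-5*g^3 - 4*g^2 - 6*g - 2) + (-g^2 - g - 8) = -5*g^3 - 5*g^2 - 7*g - 10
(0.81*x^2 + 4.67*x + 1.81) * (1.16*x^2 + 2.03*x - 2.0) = 0.9396*x^4 + 7.0615*x^3 + 9.9597*x^2 - 5.6657*x - 3.62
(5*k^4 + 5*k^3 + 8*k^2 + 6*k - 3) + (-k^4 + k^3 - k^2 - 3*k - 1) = 4*k^4 + 6*k^3 + 7*k^2 + 3*k - 4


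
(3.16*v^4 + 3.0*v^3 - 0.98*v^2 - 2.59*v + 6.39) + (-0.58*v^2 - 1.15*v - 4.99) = 3.16*v^4 + 3.0*v^3 - 1.56*v^2 - 3.74*v + 1.4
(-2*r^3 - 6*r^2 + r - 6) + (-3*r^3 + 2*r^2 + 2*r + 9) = -5*r^3 - 4*r^2 + 3*r + 3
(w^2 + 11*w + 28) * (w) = w^3 + 11*w^2 + 28*w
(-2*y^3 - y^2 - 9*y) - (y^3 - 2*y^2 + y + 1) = -3*y^3 + y^2 - 10*y - 1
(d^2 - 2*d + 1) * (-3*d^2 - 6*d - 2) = -3*d^4 + 7*d^2 - 2*d - 2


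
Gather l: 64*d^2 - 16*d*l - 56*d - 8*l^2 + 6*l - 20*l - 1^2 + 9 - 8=64*d^2 - 56*d - 8*l^2 + l*(-16*d - 14)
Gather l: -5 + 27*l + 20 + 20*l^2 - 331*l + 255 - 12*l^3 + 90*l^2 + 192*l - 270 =-12*l^3 + 110*l^2 - 112*l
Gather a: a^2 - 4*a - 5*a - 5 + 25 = a^2 - 9*a + 20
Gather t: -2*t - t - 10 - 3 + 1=-3*t - 12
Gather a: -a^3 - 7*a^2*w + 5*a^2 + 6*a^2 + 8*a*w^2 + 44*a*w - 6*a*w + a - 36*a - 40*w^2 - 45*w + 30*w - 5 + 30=-a^3 + a^2*(11 - 7*w) + a*(8*w^2 + 38*w - 35) - 40*w^2 - 15*w + 25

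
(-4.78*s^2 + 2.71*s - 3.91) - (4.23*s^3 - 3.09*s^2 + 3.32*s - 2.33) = -4.23*s^3 - 1.69*s^2 - 0.61*s - 1.58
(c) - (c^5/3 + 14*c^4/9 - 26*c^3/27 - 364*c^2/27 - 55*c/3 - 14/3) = -c^5/3 - 14*c^4/9 + 26*c^3/27 + 364*c^2/27 + 58*c/3 + 14/3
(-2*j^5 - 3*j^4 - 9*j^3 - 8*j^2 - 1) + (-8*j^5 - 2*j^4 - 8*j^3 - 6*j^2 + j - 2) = -10*j^5 - 5*j^4 - 17*j^3 - 14*j^2 + j - 3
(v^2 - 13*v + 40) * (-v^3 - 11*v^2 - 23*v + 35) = -v^5 + 2*v^4 + 80*v^3 - 106*v^2 - 1375*v + 1400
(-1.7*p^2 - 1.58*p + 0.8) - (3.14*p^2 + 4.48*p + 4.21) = -4.84*p^2 - 6.06*p - 3.41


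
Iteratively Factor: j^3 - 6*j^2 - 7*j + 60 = (j + 3)*(j^2 - 9*j + 20) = (j - 4)*(j + 3)*(j - 5)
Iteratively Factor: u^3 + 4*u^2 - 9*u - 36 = (u + 4)*(u^2 - 9) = (u - 3)*(u + 4)*(u + 3)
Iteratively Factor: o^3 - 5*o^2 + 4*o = (o - 1)*(o^2 - 4*o) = (o - 4)*(o - 1)*(o)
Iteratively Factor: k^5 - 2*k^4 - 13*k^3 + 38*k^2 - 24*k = (k + 4)*(k^4 - 6*k^3 + 11*k^2 - 6*k) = (k - 2)*(k + 4)*(k^3 - 4*k^2 + 3*k) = k*(k - 2)*(k + 4)*(k^2 - 4*k + 3) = k*(k - 3)*(k - 2)*(k + 4)*(k - 1)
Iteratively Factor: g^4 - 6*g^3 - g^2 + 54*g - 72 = (g + 3)*(g^3 - 9*g^2 + 26*g - 24) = (g - 2)*(g + 3)*(g^2 - 7*g + 12) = (g - 4)*(g - 2)*(g + 3)*(g - 3)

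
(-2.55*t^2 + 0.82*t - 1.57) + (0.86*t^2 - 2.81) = -1.69*t^2 + 0.82*t - 4.38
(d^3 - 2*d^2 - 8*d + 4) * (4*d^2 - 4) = 4*d^5 - 8*d^4 - 36*d^3 + 24*d^2 + 32*d - 16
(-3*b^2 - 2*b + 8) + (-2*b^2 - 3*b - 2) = -5*b^2 - 5*b + 6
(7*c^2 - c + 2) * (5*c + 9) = 35*c^3 + 58*c^2 + c + 18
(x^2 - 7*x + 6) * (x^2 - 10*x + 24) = x^4 - 17*x^3 + 100*x^2 - 228*x + 144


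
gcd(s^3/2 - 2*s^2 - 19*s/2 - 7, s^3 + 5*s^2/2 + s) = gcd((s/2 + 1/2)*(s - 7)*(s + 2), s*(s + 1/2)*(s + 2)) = s + 2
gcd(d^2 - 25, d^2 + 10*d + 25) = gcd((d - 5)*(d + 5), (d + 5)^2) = d + 5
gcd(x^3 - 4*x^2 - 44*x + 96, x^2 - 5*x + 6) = x - 2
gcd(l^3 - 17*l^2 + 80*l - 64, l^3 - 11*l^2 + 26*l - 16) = l^2 - 9*l + 8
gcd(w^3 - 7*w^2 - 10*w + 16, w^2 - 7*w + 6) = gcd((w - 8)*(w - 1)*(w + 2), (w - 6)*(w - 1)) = w - 1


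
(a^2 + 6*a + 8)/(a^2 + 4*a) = (a + 2)/a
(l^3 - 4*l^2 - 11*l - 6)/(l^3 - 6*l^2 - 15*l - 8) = (l - 6)/(l - 8)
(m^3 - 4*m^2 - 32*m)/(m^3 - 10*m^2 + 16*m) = (m + 4)/(m - 2)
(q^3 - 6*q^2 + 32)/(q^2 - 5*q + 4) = (q^2 - 2*q - 8)/(q - 1)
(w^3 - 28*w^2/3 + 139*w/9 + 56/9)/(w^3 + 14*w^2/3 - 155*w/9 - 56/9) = (w - 7)/(w + 7)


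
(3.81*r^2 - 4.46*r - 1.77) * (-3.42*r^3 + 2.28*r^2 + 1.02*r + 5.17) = -13.0302*r^5 + 23.94*r^4 - 0.229199999999999*r^3 + 11.1129*r^2 - 24.8636*r - 9.1509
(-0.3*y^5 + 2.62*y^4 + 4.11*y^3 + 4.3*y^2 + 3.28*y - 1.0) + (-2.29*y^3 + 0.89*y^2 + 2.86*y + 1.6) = -0.3*y^5 + 2.62*y^4 + 1.82*y^3 + 5.19*y^2 + 6.14*y + 0.6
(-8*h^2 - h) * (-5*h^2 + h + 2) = 40*h^4 - 3*h^3 - 17*h^2 - 2*h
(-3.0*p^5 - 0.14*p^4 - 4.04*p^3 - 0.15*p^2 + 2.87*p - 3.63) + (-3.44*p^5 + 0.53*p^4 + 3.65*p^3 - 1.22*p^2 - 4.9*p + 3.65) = -6.44*p^5 + 0.39*p^4 - 0.39*p^3 - 1.37*p^2 - 2.03*p + 0.02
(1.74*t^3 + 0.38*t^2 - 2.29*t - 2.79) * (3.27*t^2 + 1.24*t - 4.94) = 5.6898*t^5 + 3.4002*t^4 - 15.6127*t^3 - 13.8401*t^2 + 7.853*t + 13.7826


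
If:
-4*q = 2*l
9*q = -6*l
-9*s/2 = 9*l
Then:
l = 0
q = 0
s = 0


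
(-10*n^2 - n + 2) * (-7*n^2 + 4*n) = 70*n^4 - 33*n^3 - 18*n^2 + 8*n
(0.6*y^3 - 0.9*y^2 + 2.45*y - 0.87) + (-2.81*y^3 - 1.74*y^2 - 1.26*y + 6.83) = -2.21*y^3 - 2.64*y^2 + 1.19*y + 5.96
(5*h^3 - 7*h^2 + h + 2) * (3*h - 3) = 15*h^4 - 36*h^3 + 24*h^2 + 3*h - 6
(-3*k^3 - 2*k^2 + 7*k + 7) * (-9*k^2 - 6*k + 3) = 27*k^5 + 36*k^4 - 60*k^3 - 111*k^2 - 21*k + 21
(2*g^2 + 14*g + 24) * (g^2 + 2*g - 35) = 2*g^4 + 18*g^3 - 18*g^2 - 442*g - 840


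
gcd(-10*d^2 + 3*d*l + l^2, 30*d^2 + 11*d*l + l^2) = 5*d + l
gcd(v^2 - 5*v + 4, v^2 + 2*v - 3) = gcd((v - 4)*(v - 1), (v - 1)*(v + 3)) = v - 1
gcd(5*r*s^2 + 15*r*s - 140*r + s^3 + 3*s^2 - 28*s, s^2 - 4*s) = s - 4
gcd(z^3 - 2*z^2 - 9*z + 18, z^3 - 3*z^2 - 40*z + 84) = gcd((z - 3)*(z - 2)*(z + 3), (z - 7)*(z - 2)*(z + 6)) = z - 2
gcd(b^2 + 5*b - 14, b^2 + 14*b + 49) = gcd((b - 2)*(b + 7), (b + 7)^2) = b + 7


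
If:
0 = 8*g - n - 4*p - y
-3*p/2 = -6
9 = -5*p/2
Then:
No Solution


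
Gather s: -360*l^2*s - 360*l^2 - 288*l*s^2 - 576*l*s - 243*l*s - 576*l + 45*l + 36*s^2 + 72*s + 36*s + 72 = -360*l^2 - 531*l + s^2*(36 - 288*l) + s*(-360*l^2 - 819*l + 108) + 72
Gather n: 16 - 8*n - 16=-8*n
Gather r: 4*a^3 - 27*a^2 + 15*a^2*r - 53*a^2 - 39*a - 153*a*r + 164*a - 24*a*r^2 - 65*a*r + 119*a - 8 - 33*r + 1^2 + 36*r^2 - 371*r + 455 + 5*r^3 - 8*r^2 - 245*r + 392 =4*a^3 - 80*a^2 + 244*a + 5*r^3 + r^2*(28 - 24*a) + r*(15*a^2 - 218*a - 649) + 840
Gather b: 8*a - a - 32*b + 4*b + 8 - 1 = 7*a - 28*b + 7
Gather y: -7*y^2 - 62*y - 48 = -7*y^2 - 62*y - 48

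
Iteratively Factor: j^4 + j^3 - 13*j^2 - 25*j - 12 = (j + 3)*(j^3 - 2*j^2 - 7*j - 4) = (j + 1)*(j + 3)*(j^2 - 3*j - 4) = (j + 1)^2*(j + 3)*(j - 4)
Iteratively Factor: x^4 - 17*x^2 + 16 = (x + 4)*(x^3 - 4*x^2 - x + 4) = (x - 4)*(x + 4)*(x^2 - 1) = (x - 4)*(x + 1)*(x + 4)*(x - 1)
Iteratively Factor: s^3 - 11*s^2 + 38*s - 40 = (s - 5)*(s^2 - 6*s + 8) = (s - 5)*(s - 4)*(s - 2)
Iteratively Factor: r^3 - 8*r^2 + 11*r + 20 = (r - 4)*(r^2 - 4*r - 5) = (r - 4)*(r + 1)*(r - 5)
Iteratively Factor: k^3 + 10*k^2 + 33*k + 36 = (k + 3)*(k^2 + 7*k + 12) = (k + 3)*(k + 4)*(k + 3)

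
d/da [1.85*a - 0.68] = 1.85000000000000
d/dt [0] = 0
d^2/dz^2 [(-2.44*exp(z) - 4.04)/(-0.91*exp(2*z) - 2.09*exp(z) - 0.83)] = (2.020564*exp(4*z) + 8.74146*exp(3*z) + 11.993436*exp(2*z) + 1.208808*exp(z) - 5.327272)*exp(z)/(0.753571*exp(6*z) + 5.192187*exp(5*z) + 13.986882*exp(4*z) + 18.600791*exp(3*z) + 12.757266*exp(2*z) + 4.319403*exp(z) + 0.571787)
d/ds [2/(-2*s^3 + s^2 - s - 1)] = 2*(6*s^2 - 2*s + 1)/(2*s^3 - s^2 + s + 1)^2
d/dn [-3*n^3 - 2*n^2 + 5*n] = -9*n^2 - 4*n + 5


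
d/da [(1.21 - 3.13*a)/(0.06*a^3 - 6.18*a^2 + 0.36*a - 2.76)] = (0.3756*a^3 - 19.5612*a^2 + 14.9556*a + 8.2032)/(0.0036*a^6 - 0.7416*a^5 + 38.2356*a^4 - 4.7808*a^3 + 34.2432*a^2 - 1.9872*a + 7.6176)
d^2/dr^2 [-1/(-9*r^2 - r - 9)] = 2*(-81*r^2 - 9*r + (18*r + 1)^2 - 81)/(9*r^2 + r + 9)^3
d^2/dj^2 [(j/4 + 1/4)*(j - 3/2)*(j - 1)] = 3*j/2 - 3/4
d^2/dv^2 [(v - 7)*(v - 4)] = 2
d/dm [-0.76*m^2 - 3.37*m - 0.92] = -1.52*m - 3.37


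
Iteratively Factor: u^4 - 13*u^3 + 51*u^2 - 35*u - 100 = (u - 5)*(u^3 - 8*u^2 + 11*u + 20) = (u - 5)^2*(u^2 - 3*u - 4) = (u - 5)^2*(u + 1)*(u - 4)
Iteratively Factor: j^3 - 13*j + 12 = (j - 3)*(j^2 + 3*j - 4) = (j - 3)*(j + 4)*(j - 1)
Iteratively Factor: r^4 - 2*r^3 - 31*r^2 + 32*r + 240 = (r - 5)*(r^3 + 3*r^2 - 16*r - 48) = (r - 5)*(r + 3)*(r^2 - 16) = (r - 5)*(r + 3)*(r + 4)*(r - 4)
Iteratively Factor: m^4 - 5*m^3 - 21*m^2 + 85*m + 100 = (m - 5)*(m^3 - 21*m - 20) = (m - 5)*(m + 1)*(m^2 - m - 20) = (m - 5)^2*(m + 1)*(m + 4)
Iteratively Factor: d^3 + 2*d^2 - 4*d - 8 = (d + 2)*(d^2 - 4) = (d - 2)*(d + 2)*(d + 2)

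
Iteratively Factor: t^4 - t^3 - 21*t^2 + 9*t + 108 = (t + 3)*(t^3 - 4*t^2 - 9*t + 36) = (t - 3)*(t + 3)*(t^2 - t - 12) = (t - 3)*(t + 3)^2*(t - 4)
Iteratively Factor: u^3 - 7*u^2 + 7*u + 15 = (u + 1)*(u^2 - 8*u + 15) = (u - 3)*(u + 1)*(u - 5)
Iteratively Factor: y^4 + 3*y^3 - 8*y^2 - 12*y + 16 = (y + 2)*(y^3 + y^2 - 10*y + 8) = (y + 2)*(y + 4)*(y^2 - 3*y + 2) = (y - 1)*(y + 2)*(y + 4)*(y - 2)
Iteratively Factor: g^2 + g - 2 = (g + 2)*(g - 1)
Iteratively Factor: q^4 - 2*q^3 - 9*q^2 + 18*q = (q + 3)*(q^3 - 5*q^2 + 6*q) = (q - 3)*(q + 3)*(q^2 - 2*q) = q*(q - 3)*(q + 3)*(q - 2)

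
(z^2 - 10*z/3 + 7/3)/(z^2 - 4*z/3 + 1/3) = (3*z - 7)/(3*z - 1)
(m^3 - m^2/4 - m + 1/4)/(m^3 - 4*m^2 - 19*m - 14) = (4*m^2 - 5*m + 1)/(4*(m^2 - 5*m - 14))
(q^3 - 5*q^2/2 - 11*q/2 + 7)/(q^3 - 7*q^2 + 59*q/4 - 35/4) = 2*(q + 2)/(2*q - 5)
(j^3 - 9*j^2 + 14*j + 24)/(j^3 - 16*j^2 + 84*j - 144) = (j + 1)/(j - 6)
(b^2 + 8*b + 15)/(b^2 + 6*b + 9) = (b + 5)/(b + 3)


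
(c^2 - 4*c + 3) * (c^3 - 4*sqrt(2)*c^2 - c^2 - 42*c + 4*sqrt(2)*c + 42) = c^5 - 4*sqrt(2)*c^4 - 5*c^4 - 35*c^3 + 20*sqrt(2)*c^3 - 28*sqrt(2)*c^2 + 207*c^2 - 294*c + 12*sqrt(2)*c + 126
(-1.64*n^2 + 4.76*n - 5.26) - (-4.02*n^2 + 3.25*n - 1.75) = 2.38*n^2 + 1.51*n - 3.51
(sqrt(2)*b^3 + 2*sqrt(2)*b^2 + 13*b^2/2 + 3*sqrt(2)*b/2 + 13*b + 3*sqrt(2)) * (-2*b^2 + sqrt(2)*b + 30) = -2*sqrt(2)*b^5 - 11*b^4 - 4*sqrt(2)*b^4 - 22*b^3 + 67*sqrt(2)*b^3/2 + 67*sqrt(2)*b^2 + 198*b^2 + 45*sqrt(2)*b + 396*b + 90*sqrt(2)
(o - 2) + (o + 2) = 2*o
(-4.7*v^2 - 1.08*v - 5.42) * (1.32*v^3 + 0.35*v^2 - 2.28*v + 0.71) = -6.204*v^5 - 3.0706*v^4 + 3.1836*v^3 - 2.7716*v^2 + 11.5908*v - 3.8482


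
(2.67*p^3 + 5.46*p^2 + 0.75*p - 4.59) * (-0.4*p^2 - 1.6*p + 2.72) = -1.068*p^5 - 6.456*p^4 - 1.7736*p^3 + 15.4872*p^2 + 9.384*p - 12.4848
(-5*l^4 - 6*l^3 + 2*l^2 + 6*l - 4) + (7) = -5*l^4 - 6*l^3 + 2*l^2 + 6*l + 3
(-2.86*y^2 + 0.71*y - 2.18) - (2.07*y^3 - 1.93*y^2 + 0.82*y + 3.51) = -2.07*y^3 - 0.93*y^2 - 0.11*y - 5.69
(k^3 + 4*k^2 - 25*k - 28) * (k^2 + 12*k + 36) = k^5 + 16*k^4 + 59*k^3 - 184*k^2 - 1236*k - 1008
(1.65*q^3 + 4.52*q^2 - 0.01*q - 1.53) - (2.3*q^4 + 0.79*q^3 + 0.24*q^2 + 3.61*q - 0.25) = -2.3*q^4 + 0.86*q^3 + 4.28*q^2 - 3.62*q - 1.28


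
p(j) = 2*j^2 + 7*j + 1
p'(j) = 4*j + 7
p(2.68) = 34.12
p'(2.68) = 17.72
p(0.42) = 4.29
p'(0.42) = 8.68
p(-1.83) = -5.11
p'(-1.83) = -0.32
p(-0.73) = -3.04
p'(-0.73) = 4.08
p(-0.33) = -1.09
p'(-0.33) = 5.68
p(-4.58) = 10.89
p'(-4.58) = -11.32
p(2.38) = 28.99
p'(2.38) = 16.52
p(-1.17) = -4.45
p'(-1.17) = 2.32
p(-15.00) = 346.00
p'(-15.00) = -53.00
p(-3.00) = -2.00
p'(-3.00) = -5.00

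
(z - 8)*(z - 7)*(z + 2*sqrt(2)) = z^3 - 15*z^2 + 2*sqrt(2)*z^2 - 30*sqrt(2)*z + 56*z + 112*sqrt(2)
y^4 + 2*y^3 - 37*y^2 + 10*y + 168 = (y - 4)*(y - 3)*(y + 2)*(y + 7)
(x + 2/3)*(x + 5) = x^2 + 17*x/3 + 10/3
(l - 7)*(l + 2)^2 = l^3 - 3*l^2 - 24*l - 28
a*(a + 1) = a^2 + a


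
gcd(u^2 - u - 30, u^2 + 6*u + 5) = u + 5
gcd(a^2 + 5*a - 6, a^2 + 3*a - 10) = 1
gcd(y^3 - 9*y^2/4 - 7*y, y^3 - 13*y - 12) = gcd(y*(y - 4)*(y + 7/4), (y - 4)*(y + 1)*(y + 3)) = y - 4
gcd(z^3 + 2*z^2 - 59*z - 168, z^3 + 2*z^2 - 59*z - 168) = z^3 + 2*z^2 - 59*z - 168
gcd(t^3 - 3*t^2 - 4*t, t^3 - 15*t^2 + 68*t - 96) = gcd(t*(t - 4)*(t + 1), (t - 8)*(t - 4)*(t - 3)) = t - 4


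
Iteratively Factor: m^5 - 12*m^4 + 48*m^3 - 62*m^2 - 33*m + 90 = (m - 2)*(m^4 - 10*m^3 + 28*m^2 - 6*m - 45) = (m - 2)*(m + 1)*(m^3 - 11*m^2 + 39*m - 45) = (m - 3)*(m - 2)*(m + 1)*(m^2 - 8*m + 15) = (m - 3)^2*(m - 2)*(m + 1)*(m - 5)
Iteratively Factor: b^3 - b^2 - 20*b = (b)*(b^2 - b - 20) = b*(b - 5)*(b + 4)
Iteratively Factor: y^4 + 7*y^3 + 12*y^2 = (y)*(y^3 + 7*y^2 + 12*y) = y*(y + 4)*(y^2 + 3*y) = y*(y + 3)*(y + 4)*(y)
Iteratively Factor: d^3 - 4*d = (d)*(d^2 - 4) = d*(d - 2)*(d + 2)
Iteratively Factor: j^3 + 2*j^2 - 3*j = (j)*(j^2 + 2*j - 3) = j*(j + 3)*(j - 1)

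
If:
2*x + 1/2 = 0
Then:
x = -1/4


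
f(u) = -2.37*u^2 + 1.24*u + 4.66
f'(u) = 1.24 - 4.74*u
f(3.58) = -21.28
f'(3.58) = -15.73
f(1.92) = -1.70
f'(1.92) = -7.86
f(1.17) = 2.87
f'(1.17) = -4.31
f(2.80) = -10.45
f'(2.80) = -12.03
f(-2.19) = -9.42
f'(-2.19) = 11.62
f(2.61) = -8.25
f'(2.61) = -11.13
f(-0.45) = 3.62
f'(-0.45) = 3.37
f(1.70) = -0.08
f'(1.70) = -6.82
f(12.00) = -321.74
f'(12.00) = -55.64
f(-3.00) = -20.39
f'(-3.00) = 15.46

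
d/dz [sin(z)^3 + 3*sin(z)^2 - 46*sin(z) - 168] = (3*sin(z)^2 + 6*sin(z) - 46)*cos(z)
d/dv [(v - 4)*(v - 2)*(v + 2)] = 3*v^2 - 8*v - 4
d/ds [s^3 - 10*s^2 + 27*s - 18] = 3*s^2 - 20*s + 27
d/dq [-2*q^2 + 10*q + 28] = 10 - 4*q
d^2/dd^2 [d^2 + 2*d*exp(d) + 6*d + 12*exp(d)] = 2*d*exp(d) + 16*exp(d) + 2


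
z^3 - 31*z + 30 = (z - 5)*(z - 1)*(z + 6)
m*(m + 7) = m^2 + 7*m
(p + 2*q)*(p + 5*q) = p^2 + 7*p*q + 10*q^2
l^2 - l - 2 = (l - 2)*(l + 1)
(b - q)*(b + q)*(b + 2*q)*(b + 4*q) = b^4 + 6*b^3*q + 7*b^2*q^2 - 6*b*q^3 - 8*q^4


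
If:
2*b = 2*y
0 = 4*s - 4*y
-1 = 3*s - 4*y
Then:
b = 1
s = 1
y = 1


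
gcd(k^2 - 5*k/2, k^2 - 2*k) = k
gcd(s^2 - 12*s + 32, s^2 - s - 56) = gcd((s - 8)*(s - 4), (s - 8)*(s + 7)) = s - 8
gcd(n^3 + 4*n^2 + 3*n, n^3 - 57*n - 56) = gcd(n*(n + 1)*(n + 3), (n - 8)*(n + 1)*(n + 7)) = n + 1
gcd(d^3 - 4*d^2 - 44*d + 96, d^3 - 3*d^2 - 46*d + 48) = d^2 - 2*d - 48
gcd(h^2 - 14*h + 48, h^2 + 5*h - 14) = 1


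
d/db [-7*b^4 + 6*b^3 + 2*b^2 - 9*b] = -28*b^3 + 18*b^2 + 4*b - 9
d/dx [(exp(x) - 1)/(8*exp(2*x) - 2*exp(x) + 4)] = ((1 - exp(x))*(8*exp(x) - 1) + 4*exp(2*x) - exp(x) + 2)*exp(x)/(2*(4*exp(2*x) - exp(x) + 2)^2)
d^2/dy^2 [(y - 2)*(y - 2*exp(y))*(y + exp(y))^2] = -12*y^2*exp(2*y) + 12*y^2 - 18*y*exp(3*y) - 12*y + 24*exp(3*y) + 18*exp(2*y)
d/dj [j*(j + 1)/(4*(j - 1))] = (j^2 - 2*j - 1)/(4*(j^2 - 2*j + 1))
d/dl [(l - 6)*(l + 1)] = 2*l - 5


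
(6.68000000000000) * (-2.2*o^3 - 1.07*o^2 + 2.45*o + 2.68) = -14.696*o^3 - 7.1476*o^2 + 16.366*o + 17.9024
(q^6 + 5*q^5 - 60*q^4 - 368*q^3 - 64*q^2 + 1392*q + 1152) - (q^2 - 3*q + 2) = q^6 + 5*q^5 - 60*q^4 - 368*q^3 - 65*q^2 + 1395*q + 1150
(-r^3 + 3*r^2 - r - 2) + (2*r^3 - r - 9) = r^3 + 3*r^2 - 2*r - 11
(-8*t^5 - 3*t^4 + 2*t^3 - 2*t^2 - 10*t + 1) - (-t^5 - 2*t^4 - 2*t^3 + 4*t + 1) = -7*t^5 - t^4 + 4*t^3 - 2*t^2 - 14*t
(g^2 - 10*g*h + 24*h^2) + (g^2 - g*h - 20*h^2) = 2*g^2 - 11*g*h + 4*h^2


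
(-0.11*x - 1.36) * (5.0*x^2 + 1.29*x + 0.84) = -0.55*x^3 - 6.9419*x^2 - 1.8468*x - 1.1424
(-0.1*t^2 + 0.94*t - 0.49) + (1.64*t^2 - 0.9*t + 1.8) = 1.54*t^2 + 0.0399999999999999*t + 1.31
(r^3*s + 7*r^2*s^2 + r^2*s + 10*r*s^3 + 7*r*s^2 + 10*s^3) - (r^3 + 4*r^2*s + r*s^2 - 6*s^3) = r^3*s - r^3 + 7*r^2*s^2 - 3*r^2*s + 10*r*s^3 + 6*r*s^2 + 16*s^3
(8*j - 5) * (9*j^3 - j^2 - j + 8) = 72*j^4 - 53*j^3 - 3*j^2 + 69*j - 40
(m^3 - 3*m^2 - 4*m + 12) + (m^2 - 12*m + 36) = m^3 - 2*m^2 - 16*m + 48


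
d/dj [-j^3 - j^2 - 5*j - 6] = -3*j^2 - 2*j - 5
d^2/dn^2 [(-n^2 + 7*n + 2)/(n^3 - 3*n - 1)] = 2*(-9*(n^2 - 1)^2*(-n^2 + 7*n + 2) + 3*(-n*(-n^2 + 7*n + 2) + (2*n - 7)*(n^2 - 1))*(-n^3 + 3*n + 1) + (-n^3 + 3*n + 1)^2)/(-n^3 + 3*n + 1)^3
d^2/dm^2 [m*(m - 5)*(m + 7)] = 6*m + 4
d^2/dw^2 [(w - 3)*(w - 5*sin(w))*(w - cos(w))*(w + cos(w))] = 5*w^3*sin(w) - 15*w^2*sin(w) - 30*w^2*cos(w) + 2*w^2*cos(2*w) + 12*w^2 - 125*w*sin(w)/4 + 4*w*sin(2*w) - 45*w*sin(3*w)/4 + 60*w*cos(w) - 6*w*cos(2*w) - 18*w + 135*sin(w)/4 - 6*sin(2*w) + 135*sin(3*w)/4 + 5*cos(w)/2 - cos(2*w) + 15*cos(3*w)/2 - 1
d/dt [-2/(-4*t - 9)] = -8/(4*t + 9)^2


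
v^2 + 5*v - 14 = (v - 2)*(v + 7)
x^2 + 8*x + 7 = (x + 1)*(x + 7)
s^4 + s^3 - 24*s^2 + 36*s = s*(s - 3)*(s - 2)*(s + 6)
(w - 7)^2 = w^2 - 14*w + 49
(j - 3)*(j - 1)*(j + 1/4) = j^3 - 15*j^2/4 + 2*j + 3/4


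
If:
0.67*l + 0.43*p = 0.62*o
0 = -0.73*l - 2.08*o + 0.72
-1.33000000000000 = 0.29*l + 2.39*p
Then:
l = 0.54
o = 0.16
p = -0.62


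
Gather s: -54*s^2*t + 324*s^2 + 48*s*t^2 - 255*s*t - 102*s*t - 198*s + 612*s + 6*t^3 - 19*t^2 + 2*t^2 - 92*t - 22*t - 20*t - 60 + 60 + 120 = s^2*(324 - 54*t) + s*(48*t^2 - 357*t + 414) + 6*t^3 - 17*t^2 - 134*t + 120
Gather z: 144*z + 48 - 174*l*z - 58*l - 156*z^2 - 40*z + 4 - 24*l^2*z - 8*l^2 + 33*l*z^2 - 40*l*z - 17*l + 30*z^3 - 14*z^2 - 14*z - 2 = -8*l^2 - 75*l + 30*z^3 + z^2*(33*l - 170) + z*(-24*l^2 - 214*l + 90) + 50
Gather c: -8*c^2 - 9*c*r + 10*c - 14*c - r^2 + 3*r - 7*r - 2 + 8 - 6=-8*c^2 + c*(-9*r - 4) - r^2 - 4*r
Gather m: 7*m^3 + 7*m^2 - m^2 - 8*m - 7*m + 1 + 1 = 7*m^3 + 6*m^2 - 15*m + 2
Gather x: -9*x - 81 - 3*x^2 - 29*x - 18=-3*x^2 - 38*x - 99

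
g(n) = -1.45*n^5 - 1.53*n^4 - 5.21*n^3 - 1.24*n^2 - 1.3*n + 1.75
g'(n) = -7.25*n^4 - 6.12*n^3 - 15.63*n^2 - 2.48*n - 1.3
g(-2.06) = 70.95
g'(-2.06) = -139.58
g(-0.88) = 5.33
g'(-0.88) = -11.40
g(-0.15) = 1.93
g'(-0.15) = -1.26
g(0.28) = 1.16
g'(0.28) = -3.40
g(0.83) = -4.46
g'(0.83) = -21.07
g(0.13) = 1.55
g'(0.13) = -1.90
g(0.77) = -3.30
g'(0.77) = -17.82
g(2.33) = -218.58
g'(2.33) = -383.02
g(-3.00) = 363.58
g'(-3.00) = -556.54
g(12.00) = -401727.77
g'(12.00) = -163193.14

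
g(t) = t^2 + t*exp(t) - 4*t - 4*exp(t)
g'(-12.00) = -28.00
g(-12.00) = 192.00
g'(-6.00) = -16.02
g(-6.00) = 59.98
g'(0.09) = -7.00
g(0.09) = -4.63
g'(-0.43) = -7.09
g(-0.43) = -0.98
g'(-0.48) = -7.11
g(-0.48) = -0.62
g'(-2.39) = -9.27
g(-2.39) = 14.69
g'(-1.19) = -7.65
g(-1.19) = 4.60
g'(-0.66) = -7.21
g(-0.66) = 0.67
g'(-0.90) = -7.39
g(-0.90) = 2.42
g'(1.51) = -7.72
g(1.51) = -15.03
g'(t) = t*exp(t) + 2*t - 3*exp(t) - 4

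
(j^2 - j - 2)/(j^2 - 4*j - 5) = (j - 2)/(j - 5)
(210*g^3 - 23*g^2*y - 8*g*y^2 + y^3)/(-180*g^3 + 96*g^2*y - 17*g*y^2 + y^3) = (-35*g^2 - 2*g*y + y^2)/(30*g^2 - 11*g*y + y^2)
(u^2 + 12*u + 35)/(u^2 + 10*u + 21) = (u + 5)/(u + 3)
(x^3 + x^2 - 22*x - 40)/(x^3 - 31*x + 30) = (x^2 + 6*x + 8)/(x^2 + 5*x - 6)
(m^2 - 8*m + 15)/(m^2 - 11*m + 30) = (m - 3)/(m - 6)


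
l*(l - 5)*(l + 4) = l^3 - l^2 - 20*l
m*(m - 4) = m^2 - 4*m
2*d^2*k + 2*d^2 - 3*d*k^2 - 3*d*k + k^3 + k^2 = (-2*d + k)*(-d + k)*(k + 1)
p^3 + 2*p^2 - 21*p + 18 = (p - 3)*(p - 1)*(p + 6)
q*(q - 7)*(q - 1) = q^3 - 8*q^2 + 7*q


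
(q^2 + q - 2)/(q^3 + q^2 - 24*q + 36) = (q^2 + q - 2)/(q^3 + q^2 - 24*q + 36)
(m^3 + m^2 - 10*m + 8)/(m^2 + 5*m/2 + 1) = 2*(m^3 + m^2 - 10*m + 8)/(2*m^2 + 5*m + 2)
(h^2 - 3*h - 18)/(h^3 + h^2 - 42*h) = (h + 3)/(h*(h + 7))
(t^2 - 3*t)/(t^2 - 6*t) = (t - 3)/(t - 6)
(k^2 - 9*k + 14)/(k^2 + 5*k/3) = 3*(k^2 - 9*k + 14)/(k*(3*k + 5))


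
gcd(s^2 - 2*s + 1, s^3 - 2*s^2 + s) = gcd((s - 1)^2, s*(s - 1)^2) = s^2 - 2*s + 1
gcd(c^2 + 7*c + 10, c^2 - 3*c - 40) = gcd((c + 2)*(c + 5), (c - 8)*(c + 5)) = c + 5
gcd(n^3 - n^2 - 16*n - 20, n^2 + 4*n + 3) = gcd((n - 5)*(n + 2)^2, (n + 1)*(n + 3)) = 1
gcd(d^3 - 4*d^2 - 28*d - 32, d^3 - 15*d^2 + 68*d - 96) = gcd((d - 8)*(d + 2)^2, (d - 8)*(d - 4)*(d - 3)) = d - 8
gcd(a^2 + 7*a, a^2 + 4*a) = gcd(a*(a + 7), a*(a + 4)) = a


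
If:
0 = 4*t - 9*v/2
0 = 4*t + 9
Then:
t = -9/4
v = -2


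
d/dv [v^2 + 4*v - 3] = 2*v + 4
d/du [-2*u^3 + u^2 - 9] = 2*u*(1 - 3*u)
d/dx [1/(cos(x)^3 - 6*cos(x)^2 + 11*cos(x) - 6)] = (3*cos(x)^2 - 12*cos(x) + 11)*sin(x)/(cos(x)^3 - 6*cos(x)^2 + 11*cos(x) - 6)^2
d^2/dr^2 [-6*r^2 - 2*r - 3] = -12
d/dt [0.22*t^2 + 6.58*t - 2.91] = 0.44*t + 6.58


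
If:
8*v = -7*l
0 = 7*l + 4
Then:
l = -4/7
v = 1/2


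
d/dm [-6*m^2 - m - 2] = -12*m - 1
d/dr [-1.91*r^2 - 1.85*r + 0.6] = -3.82*r - 1.85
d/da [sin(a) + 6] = cos(a)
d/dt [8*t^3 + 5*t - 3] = 24*t^2 + 5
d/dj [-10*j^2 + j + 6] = 1 - 20*j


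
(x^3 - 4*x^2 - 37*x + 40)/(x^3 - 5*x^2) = (x^3 - 4*x^2 - 37*x + 40)/(x^2*(x - 5))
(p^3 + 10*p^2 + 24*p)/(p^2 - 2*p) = (p^2 + 10*p + 24)/(p - 2)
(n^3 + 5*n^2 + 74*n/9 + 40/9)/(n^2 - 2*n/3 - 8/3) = (3*n^2 + 11*n + 10)/(3*(n - 2))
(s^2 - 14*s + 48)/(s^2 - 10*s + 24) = (s - 8)/(s - 4)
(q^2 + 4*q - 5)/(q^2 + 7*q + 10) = (q - 1)/(q + 2)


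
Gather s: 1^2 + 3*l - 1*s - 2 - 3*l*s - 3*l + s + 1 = -3*l*s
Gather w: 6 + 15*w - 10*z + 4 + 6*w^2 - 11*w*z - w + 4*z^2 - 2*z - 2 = 6*w^2 + w*(14 - 11*z) + 4*z^2 - 12*z + 8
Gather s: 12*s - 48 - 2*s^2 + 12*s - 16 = -2*s^2 + 24*s - 64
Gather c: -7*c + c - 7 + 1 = -6*c - 6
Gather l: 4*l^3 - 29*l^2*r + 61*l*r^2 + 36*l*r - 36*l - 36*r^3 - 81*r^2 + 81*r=4*l^3 - 29*l^2*r + l*(61*r^2 + 36*r - 36) - 36*r^3 - 81*r^2 + 81*r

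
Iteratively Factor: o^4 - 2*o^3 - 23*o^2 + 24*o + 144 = (o + 3)*(o^3 - 5*o^2 - 8*o + 48) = (o + 3)^2*(o^2 - 8*o + 16) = (o - 4)*(o + 3)^2*(o - 4)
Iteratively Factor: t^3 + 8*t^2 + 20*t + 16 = (t + 4)*(t^2 + 4*t + 4) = (t + 2)*(t + 4)*(t + 2)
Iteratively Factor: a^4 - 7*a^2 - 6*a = (a)*(a^3 - 7*a - 6) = a*(a + 1)*(a^2 - a - 6) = a*(a - 3)*(a + 1)*(a + 2)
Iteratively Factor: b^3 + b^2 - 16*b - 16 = (b + 4)*(b^2 - 3*b - 4) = (b + 1)*(b + 4)*(b - 4)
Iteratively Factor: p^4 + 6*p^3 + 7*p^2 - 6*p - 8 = (p - 1)*(p^3 + 7*p^2 + 14*p + 8) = (p - 1)*(p + 4)*(p^2 + 3*p + 2) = (p - 1)*(p + 2)*(p + 4)*(p + 1)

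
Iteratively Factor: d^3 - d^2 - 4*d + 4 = (d - 2)*(d^2 + d - 2) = (d - 2)*(d - 1)*(d + 2)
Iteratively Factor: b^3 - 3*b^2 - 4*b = (b)*(b^2 - 3*b - 4) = b*(b + 1)*(b - 4)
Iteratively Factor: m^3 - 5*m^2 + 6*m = (m - 3)*(m^2 - 2*m) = m*(m - 3)*(m - 2)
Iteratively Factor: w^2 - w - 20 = (w - 5)*(w + 4)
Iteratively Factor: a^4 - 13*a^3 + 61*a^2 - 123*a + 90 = (a - 2)*(a^3 - 11*a^2 + 39*a - 45) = (a - 5)*(a - 2)*(a^2 - 6*a + 9) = (a - 5)*(a - 3)*(a - 2)*(a - 3)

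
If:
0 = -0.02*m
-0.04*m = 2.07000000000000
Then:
No Solution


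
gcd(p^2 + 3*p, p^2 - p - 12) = p + 3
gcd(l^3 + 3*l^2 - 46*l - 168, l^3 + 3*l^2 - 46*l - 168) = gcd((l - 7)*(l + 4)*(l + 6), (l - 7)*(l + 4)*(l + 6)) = l^3 + 3*l^2 - 46*l - 168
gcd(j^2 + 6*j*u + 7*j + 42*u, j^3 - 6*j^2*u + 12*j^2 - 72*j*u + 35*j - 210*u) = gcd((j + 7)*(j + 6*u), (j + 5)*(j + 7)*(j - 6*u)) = j + 7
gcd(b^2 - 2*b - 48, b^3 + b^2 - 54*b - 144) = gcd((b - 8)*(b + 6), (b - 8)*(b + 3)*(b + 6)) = b^2 - 2*b - 48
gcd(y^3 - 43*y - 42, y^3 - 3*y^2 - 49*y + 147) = y - 7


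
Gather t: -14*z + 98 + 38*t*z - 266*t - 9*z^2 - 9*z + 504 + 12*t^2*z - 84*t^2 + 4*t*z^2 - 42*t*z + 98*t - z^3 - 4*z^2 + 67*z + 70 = t^2*(12*z - 84) + t*(4*z^2 - 4*z - 168) - z^3 - 13*z^2 + 44*z + 672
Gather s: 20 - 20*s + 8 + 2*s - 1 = 27 - 18*s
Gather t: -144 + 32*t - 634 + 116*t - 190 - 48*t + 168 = 100*t - 800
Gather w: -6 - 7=-13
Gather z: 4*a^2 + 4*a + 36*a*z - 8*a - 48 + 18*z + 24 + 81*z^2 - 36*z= 4*a^2 - 4*a + 81*z^2 + z*(36*a - 18) - 24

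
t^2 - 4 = (t - 2)*(t + 2)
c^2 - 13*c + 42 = (c - 7)*(c - 6)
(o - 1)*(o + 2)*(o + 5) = o^3 + 6*o^2 + 3*o - 10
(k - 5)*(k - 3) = k^2 - 8*k + 15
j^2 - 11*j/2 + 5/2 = (j - 5)*(j - 1/2)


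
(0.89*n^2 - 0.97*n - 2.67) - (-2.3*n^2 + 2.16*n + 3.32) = 3.19*n^2 - 3.13*n - 5.99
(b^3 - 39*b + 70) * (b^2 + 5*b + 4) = b^5 + 5*b^4 - 35*b^3 - 125*b^2 + 194*b + 280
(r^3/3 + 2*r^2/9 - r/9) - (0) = r^3/3 + 2*r^2/9 - r/9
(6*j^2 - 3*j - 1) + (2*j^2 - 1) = 8*j^2 - 3*j - 2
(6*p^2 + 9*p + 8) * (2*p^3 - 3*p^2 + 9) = 12*p^5 - 11*p^3 + 30*p^2 + 81*p + 72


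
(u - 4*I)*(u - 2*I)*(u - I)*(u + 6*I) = u^4 - I*u^3 + 28*u^2 - 76*I*u - 48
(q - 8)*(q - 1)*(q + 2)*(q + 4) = q^4 - 3*q^3 - 38*q^2 - 24*q + 64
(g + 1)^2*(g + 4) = g^3 + 6*g^2 + 9*g + 4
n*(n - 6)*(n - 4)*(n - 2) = n^4 - 12*n^3 + 44*n^2 - 48*n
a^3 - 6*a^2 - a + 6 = (a - 6)*(a - 1)*(a + 1)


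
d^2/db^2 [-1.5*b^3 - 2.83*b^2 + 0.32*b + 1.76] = -9.0*b - 5.66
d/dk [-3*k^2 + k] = 1 - 6*k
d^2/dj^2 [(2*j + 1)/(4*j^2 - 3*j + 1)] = 2*(2*(1 - 12*j)*(4*j^2 - 3*j + 1) + (2*j + 1)*(8*j - 3)^2)/(4*j^2 - 3*j + 1)^3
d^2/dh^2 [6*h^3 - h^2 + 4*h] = 36*h - 2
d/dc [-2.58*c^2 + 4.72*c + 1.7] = 4.72 - 5.16*c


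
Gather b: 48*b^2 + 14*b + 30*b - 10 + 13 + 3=48*b^2 + 44*b + 6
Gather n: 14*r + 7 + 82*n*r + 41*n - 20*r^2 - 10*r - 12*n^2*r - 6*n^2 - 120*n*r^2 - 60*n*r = n^2*(-12*r - 6) + n*(-120*r^2 + 22*r + 41) - 20*r^2 + 4*r + 7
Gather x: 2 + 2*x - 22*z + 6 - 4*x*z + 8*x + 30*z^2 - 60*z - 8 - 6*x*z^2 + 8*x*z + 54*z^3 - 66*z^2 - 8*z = x*(-6*z^2 + 4*z + 10) + 54*z^3 - 36*z^2 - 90*z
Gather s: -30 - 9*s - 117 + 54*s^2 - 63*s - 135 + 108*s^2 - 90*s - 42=162*s^2 - 162*s - 324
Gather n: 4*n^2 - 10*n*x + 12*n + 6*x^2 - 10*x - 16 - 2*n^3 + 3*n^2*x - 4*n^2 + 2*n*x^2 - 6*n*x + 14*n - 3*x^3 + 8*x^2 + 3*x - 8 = -2*n^3 + 3*n^2*x + n*(2*x^2 - 16*x + 26) - 3*x^3 + 14*x^2 - 7*x - 24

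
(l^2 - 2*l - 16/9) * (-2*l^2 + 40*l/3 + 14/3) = -2*l^4 + 52*l^3/3 - 166*l^2/9 - 892*l/27 - 224/27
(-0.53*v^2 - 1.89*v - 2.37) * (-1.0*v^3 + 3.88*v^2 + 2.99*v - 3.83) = 0.53*v^5 - 0.1664*v^4 - 6.5479*v^3 - 12.8168*v^2 + 0.152399999999999*v + 9.0771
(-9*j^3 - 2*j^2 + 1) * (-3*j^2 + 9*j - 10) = 27*j^5 - 75*j^4 + 72*j^3 + 17*j^2 + 9*j - 10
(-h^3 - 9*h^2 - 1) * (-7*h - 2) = 7*h^4 + 65*h^3 + 18*h^2 + 7*h + 2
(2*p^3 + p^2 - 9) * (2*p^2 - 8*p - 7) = 4*p^5 - 14*p^4 - 22*p^3 - 25*p^2 + 72*p + 63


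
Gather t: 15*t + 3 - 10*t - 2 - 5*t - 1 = 0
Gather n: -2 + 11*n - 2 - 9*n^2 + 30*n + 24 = -9*n^2 + 41*n + 20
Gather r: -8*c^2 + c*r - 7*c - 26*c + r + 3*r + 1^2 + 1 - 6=-8*c^2 - 33*c + r*(c + 4) - 4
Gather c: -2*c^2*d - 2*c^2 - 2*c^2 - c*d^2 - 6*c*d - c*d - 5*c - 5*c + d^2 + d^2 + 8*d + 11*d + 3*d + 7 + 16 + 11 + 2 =c^2*(-2*d - 4) + c*(-d^2 - 7*d - 10) + 2*d^2 + 22*d + 36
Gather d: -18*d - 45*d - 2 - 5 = -63*d - 7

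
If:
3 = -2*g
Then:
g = -3/2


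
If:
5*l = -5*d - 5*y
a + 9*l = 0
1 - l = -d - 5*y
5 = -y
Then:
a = 171/2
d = 29/2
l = -19/2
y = -5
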